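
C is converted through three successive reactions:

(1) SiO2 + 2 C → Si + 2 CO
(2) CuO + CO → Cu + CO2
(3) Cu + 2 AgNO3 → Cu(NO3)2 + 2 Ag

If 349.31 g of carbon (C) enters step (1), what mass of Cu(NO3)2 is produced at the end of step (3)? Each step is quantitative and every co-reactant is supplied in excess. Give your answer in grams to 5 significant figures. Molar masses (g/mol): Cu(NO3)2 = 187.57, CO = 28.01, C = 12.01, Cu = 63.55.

5455.5 g

n(C) = 349.31 / 12.01 = 29.0849 mol.
Reaction (1): C→CO ratio 2:2 ⇒ n(CO) = 29.0849 mol.
Reaction (2): CO→Cu ratio 1:1 ⇒ n(Cu) = 29.0849 mol.
Reaction (3): Cu→Cu(NO3)2 ratio 1:1 ⇒ n(Cu(NO3)2) = 29.0849 mol.
Mass of Cu(NO3)2 = 29.0849 × 187.57 = 5455.46 g.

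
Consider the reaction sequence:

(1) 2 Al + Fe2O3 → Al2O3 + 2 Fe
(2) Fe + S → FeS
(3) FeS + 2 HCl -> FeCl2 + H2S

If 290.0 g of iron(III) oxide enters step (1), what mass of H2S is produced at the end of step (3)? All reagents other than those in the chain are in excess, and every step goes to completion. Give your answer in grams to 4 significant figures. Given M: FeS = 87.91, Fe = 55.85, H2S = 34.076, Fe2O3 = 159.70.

n(Fe2O3) = 290.0 / 159.70 = 1.8159 mol.
Reaction (1): Fe2O3→Fe ratio 1:2 ⇒ n(Fe) = 3.6318 mol.
Reaction (2): Fe→FeS ratio 1:1 ⇒ n(FeS) = 3.6318 mol.
Reaction (3): FeS→H2S ratio 1:1 ⇒ n(H2S) = 3.6318 mol.
Mass of H2S = 3.6318 × 34.076 = 123.76 g.

123.8 g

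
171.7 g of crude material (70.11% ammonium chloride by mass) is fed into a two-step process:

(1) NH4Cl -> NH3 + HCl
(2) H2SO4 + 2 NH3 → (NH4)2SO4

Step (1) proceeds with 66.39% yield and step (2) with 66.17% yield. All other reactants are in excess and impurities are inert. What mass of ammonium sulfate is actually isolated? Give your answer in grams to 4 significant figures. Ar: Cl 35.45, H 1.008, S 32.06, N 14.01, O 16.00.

Pure NH4Cl = 171.7 × 0.7011 = 120.38 g.
M(NH4Cl) = 14.01 + 4(1.008) + 35.45 = 53.492 g/mol.
M((NH4)2SO4) = 2(14.01) + 8(1.008) + 32.06 + 4(16.00) = 132.144 g/mol.
n(NH4Cl) = 120.38 / 53.492 = 2.2504 mol.
Step 1 (NH4Cl:NH3 = 1:1): theoretical n(NH3) = 2.2504 mol; at 66.39% yield, n(NH3) = 1.4940 mol.
Step 2 (NH3:(NH4)2SO4 = 2:1): theoretical n((NH4)2SO4) = 0.74702 mol, so theoretical mass = 0.74702 × 132.144 = 98.715 g.
At 66.17% yield, actual mass of (NH4)2SO4 = 98.715 × 0.6617 = 65.319 g.

65.32 g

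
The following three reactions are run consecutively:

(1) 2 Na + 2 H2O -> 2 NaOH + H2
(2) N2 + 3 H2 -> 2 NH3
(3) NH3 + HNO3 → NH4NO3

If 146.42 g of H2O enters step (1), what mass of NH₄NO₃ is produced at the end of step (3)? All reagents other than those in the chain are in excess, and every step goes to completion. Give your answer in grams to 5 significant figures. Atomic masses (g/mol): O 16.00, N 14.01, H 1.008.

M(H2O) = 2(1.008) + 16.00 = 18.016 g/mol.
M(NH4NO3) = 2(14.01) + 4(1.008) + 3(16.00) = 80.052 g/mol.
n(H2O) = 146.42 / 18.016 = 8.12722 mol.
Reaction (1): H2O→H2 ratio 2:1 ⇒ n(H2) = 4.06361 mol.
Reaction (2): H2→NH3 ratio 3:2 ⇒ n(NH3) = 2.70907 mol.
Reaction (3): NH3→NH4NO3 ratio 1:1 ⇒ n(NH4NO3) = 2.70907 mol.
Mass of NH4NO3 = 2.70907 × 80.052 = 216.867 g.

216.87 g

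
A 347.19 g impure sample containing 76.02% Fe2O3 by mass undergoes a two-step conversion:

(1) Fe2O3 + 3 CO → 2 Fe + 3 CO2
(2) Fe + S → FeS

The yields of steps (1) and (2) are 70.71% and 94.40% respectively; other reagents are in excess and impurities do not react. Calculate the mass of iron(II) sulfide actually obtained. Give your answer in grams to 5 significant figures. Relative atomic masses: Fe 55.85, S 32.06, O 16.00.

Pure Fe2O3 = 347.19 × 0.7602 = 263.934 g.
M(Fe2O3) = 2(55.85) + 3(16.00) = 159.70 g/mol.
M(FeS) = 55.85 + 32.06 = 87.91 g/mol.
n(Fe2O3) = 263.934 / 159.70 = 1.65269 mol.
Step 1 (Fe2O3:Fe = 1:2): theoretical n(Fe) = 3.30537 mol; at 70.71% yield, n(Fe) = 2.33723 mol.
Step 2 (Fe:FeS = 1:1): theoretical n(FeS) = 2.33723 mol, so theoretical mass = 2.33723 × 87.91 = 205.466 g.
At 94.40% yield, actual mass of FeS = 205.466 × 0.9440 = 193.960 g.

193.96 g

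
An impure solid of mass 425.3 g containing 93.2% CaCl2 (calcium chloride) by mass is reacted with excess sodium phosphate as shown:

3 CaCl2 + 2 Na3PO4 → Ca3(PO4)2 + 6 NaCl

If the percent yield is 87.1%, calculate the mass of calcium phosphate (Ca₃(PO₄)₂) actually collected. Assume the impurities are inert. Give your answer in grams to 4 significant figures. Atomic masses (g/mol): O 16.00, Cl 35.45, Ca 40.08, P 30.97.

Pure CaCl2 available = 425.3 g × 0.932 = 396.38 g.
M(CaCl2) = 40.08 + 2(35.45) = 110.98 g/mol.
M(Ca3(PO4)2) = 3(40.08) + 2(30.97) + 8(16.00) = 310.18 g/mol.
n(CaCl2) = 396.38 g / 110.98 g/mol = 3.5716 mol.
From the equation the CaCl2:Ca3(PO4)2 mole ratio is 3:1, so n(Ca3(PO4)2) = 3.5716 × 1/3 = 1.1905 mol.
Mass of Ca3(PO4)2 = 1.1905 mol × 310.18 g/mol = 369.28 g.
Actual mass collected = 369.28 g × 0.871 = 321.65 g.

321.6 g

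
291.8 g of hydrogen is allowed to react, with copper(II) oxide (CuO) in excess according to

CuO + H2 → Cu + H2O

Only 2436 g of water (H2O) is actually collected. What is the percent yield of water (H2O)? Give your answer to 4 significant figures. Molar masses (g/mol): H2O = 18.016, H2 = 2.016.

93.42 %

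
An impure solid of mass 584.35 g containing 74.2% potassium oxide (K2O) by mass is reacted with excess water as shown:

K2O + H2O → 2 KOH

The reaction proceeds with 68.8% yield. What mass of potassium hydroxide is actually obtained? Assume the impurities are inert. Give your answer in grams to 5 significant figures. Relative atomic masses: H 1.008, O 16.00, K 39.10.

Pure K2O available = 584.35 g × 0.742 = 433.588 g.
M(K2O) = 2(39.10) + 16.00 = 94.20 g/mol.
M(KOH) = 39.10 + 16.00 + 1.008 = 56.108 g/mol.
n(K2O) = 433.588 g / 94.20 g/mol = 4.60284 mol.
From the equation the K2O:KOH mole ratio is 1:2, so n(KOH) = 4.60284 × 2/1 = 9.20568 mol.
Mass of KOH = 9.20568 mol × 56.108 g/mol = 516.512 g.
Actual mass collected = 516.512 g × 0.688 = 355.361 g.

355.36 g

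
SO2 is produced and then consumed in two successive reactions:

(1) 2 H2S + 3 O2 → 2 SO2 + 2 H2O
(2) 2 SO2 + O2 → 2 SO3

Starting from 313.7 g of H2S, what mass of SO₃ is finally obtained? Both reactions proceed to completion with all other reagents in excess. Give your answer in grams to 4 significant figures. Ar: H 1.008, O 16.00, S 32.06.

M(H2S) = 2(1.008) + 32.06 = 34.076 g/mol.
M(SO3) = 32.06 + 3(16.00) = 80.06 g/mol.
n(H2S) = 313.70 / 34.076 = 9.2059 mol.
Step 1 gives a 2:2 ratio of H2S to SO2, so n(SO2) = 9.2059 mol.
In step 2 the SO2:SO3 ratio is 2:2, so n(SO3) = 9.2059 mol.
Mass of SO3 = 9.2059 × 80.06 = 737.02 g.

737.0 g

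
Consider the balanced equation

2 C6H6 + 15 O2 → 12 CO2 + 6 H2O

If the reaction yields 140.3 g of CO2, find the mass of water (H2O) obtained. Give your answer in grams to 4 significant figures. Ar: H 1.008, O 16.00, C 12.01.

28.72 g

M(CO2) = 12.01 + 2(16.00) = 44.01 g/mol.
M(H2O) = 2(1.008) + 16.00 = 18.016 g/mol.
n(CO2) = 140.30 g / 44.01 g/mol = 3.1879 mol.
From the equation the CO2:H2O mole ratio is 12:6, so n(H2O) = 3.1879 × 6/12 = 1.5940 mol.
Mass of H2O = 1.5940 mol × 18.016 g/mol = 28.717 g.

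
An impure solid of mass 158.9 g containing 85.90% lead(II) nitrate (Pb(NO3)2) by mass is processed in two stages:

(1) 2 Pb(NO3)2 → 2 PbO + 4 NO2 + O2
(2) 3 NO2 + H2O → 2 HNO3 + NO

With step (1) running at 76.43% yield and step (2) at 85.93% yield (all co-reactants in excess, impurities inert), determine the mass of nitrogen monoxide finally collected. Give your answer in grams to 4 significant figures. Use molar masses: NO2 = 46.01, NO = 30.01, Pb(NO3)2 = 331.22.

5.415 g

Pure Pb(NO3)2 = 158.9 × 0.8590 = 136.50 g.
n(Pb(NO3)2) = 136.50 / 331.22 = 0.41210 mol.
Step 1 (Pb(NO3)2:NO2 = 2:4): theoretical n(NO2) = 0.82420 mol; at 76.43% yield, n(NO2) = 0.62993 mol.
Step 2 (NO2:NO = 3:1): theoretical n(NO) = 0.20998 mol, so theoretical mass = 0.20998 × 30.01 = 6.3014 g.
At 85.93% yield, actual mass of NO = 6.3014 × 0.8593 = 5.4148 g.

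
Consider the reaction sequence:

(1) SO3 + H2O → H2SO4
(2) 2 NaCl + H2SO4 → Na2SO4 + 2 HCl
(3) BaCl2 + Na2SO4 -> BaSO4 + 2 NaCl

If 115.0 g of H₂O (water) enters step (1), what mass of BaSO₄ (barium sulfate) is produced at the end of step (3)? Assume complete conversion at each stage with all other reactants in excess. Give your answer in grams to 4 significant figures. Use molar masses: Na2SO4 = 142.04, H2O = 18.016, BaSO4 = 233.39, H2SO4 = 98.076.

1490 g

n(H2O) = 115.0 / 18.016 = 6.3832 mol.
Reaction (1): H2O→H2SO4 ratio 1:1 ⇒ n(H2SO4) = 6.3832 mol.
Reaction (2): H2SO4→Na2SO4 ratio 1:1 ⇒ n(Na2SO4) = 6.3832 mol.
Reaction (3): Na2SO4→BaSO4 ratio 1:1 ⇒ n(BaSO4) = 6.3832 mol.
Mass of BaSO4 = 6.3832 × 233.39 = 1489.8 g.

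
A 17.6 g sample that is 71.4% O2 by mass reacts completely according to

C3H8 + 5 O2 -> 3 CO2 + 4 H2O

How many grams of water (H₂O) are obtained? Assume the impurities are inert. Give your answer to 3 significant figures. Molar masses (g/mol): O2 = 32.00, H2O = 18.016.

Mass of pure O2 = 17.6 g × 0.714 = 12.57 g.
n(O2) = 12.57 g / 32.00 g/mol = 0.3927 mol.
From the equation the O2:H2O mole ratio is 5:4, so n(H2O) = 0.3927 × 4/5 = 0.3142 mol.
Mass of H2O = 0.3142 mol × 18.016 g/mol = 5.660 g.

5.66 g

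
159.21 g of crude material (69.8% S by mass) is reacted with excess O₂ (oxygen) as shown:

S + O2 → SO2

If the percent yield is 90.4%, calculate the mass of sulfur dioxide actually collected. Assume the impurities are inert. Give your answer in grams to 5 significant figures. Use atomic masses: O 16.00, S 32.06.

Pure S available = 159.21 g × 0.698 = 111.129 g.
M(S) = 32.06 g/mol.
M(SO2) = 32.06 + 2(16.00) = 64.06 g/mol.
n(S) = 111.129 g / 32.06 g/mol = 3.46627 mol.
From the equation the S:SO2 mole ratio is 1:1, so n(SO2) = 3.46627 × 1/1 = 3.46627 mol.
Mass of SO2 = 3.46627 mol × 64.06 g/mol = 222.049 g.
Actual mass collected = 222.049 g × 0.904 = 200.732 g.

200.73 g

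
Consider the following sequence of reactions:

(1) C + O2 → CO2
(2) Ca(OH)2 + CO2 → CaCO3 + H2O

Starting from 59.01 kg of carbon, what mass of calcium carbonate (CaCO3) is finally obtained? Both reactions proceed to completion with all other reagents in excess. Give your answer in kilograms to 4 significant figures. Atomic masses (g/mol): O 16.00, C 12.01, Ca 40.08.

491.8 kg

M(C) = 12.01 g/mol.
M(CaCO3) = 40.08 + 12.01 + 3(16.00) = 100.09 g/mol.
59.01 kg = 59010 g.
n(C) = 59010 / 12.01 = 4913.4 mol.
Step 1 gives a 1:1 ratio of C to CO2, so n(CO2) = 4913.4 mol.
In step 2 the CO2:CaCO3 ratio is 1:1, so n(CaCO3) = 4913.4 mol.
Mass of CaCO3 = 4913.4 × 100.09 = 491780 g = 491.8 kg.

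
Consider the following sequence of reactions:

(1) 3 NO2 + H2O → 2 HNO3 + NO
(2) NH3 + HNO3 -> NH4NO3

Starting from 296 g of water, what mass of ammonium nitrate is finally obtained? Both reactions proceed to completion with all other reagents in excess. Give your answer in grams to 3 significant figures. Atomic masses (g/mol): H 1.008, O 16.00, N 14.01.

2630 g

M(H2O) = 2(1.008) + 16.00 = 18.016 g/mol.
M(NH4NO3) = 2(14.01) + 4(1.008) + 3(16.00) = 80.052 g/mol.
n(H2O) = 296.0 / 18.016 = 16.43 mol.
Step 1 gives a 1:2 ratio of H2O to HNO3, so n(HNO3) = 32.86 mol.
In step 2 the HNO3:NH4NO3 ratio is 1:1, so n(NH4NO3) = 32.86 mol.
Mass of NH4NO3 = 32.86 × 80.052 = 2630 g.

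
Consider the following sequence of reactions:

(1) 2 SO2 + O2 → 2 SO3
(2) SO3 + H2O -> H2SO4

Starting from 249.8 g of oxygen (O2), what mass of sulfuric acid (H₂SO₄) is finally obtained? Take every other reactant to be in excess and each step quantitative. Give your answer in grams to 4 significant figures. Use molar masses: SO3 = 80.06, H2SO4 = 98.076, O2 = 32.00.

1531 g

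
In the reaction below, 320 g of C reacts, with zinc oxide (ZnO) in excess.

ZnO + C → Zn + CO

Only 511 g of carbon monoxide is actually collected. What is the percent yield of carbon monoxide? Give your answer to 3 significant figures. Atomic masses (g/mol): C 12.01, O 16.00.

68.5 %

M(C) = 12.01 g/mol.
M(CO) = 12.01 + 16.00 = 28.01 g/mol.
n(C) = 320.0 g / 12.01 g/mol = 26.64 mol.
From the equation the C:CO mole ratio is 1:1, so n(CO) = 26.64 × 1/1 = 26.64 mol.
Mass of CO = 26.64 mol × 28.01 g/mol = 746.3 g.
This is the theoretical yield. Percent yield = 511 g / 746.3 g × 100% = 68.47%.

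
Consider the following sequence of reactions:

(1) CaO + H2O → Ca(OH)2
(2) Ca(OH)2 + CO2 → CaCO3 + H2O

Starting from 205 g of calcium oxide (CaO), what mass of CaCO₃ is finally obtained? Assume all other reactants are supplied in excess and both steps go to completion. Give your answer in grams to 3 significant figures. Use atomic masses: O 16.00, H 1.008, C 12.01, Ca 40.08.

M(CaO) = 40.08 + 16.00 = 56.08 g/mol.
M(CaCO3) = 40.08 + 12.01 + 3(16.00) = 100.09 g/mol.
n(CaO) = 205.0 / 56.08 = 3.655 mol.
Step 1 gives a 1:1 ratio of CaO to Ca(OH)2, so n(Ca(OH)2) = 3.655 mol.
In step 2 the Ca(OH)2:CaCO3 ratio is 1:1, so n(CaCO3) = 3.655 mol.
Mass of CaCO3 = 3.655 × 100.09 = 365.9 g.

366 g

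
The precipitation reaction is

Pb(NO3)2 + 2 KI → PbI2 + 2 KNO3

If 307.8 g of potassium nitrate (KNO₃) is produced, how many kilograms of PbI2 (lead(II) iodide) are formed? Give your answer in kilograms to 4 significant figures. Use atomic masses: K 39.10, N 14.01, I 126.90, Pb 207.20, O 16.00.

M(KNO3) = 39.10 + 14.01 + 3(16.00) = 101.11 g/mol.
M(PbI2) = 207.20 + 2(126.90) = 461.00 g/mol.
n(KNO3) = 307.80 g / 101.11 g/mol = 3.0442 mol.
From the equation the KNO3:PbI2 mole ratio is 2:1, so n(PbI2) = 3.0442 × 1/2 = 1.5221 mol.
Mass of PbI2 = 1.5221 mol × 461.00 g/mol = 701.69 g.
Converting to kg: 701.69 g = 0.7017 kg.

0.7017 kg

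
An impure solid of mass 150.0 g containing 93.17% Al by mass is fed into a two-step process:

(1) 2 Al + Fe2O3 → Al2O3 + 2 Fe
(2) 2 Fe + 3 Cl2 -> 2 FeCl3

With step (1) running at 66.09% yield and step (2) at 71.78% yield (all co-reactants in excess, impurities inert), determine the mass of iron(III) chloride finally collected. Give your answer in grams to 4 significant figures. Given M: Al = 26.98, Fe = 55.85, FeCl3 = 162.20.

Pure Al = 150.0 × 0.9317 = 139.75 g.
n(Al) = 139.75 / 26.98 = 5.1799 mol.
Step 1 (Al:Fe = 2:2): theoretical n(Fe) = 5.1799 mol; at 66.09% yield, n(Fe) = 3.4234 mol.
Step 2 (Fe:FeCl3 = 2:2): theoretical n(FeCl3) = 3.4234 mol, so theoretical mass = 3.4234 × 162.20 = 555.28 g.
At 71.78% yield, actual mass of FeCl3 = 555.28 × 0.7178 = 398.58 g.

398.6 g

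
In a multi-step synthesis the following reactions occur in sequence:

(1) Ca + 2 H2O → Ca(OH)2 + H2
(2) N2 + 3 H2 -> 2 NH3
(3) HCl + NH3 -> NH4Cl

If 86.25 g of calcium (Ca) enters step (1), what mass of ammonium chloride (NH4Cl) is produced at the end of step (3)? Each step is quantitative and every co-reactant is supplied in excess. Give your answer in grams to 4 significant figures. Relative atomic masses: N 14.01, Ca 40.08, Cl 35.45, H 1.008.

76.74 g

M(Ca) = 40.08 g/mol.
M(NH4Cl) = 14.01 + 4(1.008) + 35.45 = 53.492 g/mol.
n(Ca) = 86.25 / 40.08 = 2.1519 mol.
Reaction (1): Ca→H2 ratio 1:1 ⇒ n(H2) = 2.1519 mol.
Reaction (2): H2→NH3 ratio 3:2 ⇒ n(NH3) = 1.4346 mol.
Reaction (3): NH3→NH4Cl ratio 1:1 ⇒ n(NH4Cl) = 1.4346 mol.
Mass of NH4Cl = 1.4346 × 53.492 = 76.741 g.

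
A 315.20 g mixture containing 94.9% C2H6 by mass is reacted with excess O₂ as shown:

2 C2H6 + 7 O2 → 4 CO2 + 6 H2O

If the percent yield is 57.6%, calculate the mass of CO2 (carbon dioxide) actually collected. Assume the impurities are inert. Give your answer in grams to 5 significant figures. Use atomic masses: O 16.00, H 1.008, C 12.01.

504.37 g

Pure C2H6 available = 315.20 g × 0.949 = 299.125 g.
M(C2H6) = 2(12.01) + 6(1.008) = 30.068 g/mol.
M(CO2) = 12.01 + 2(16.00) = 44.01 g/mol.
n(C2H6) = 299.125 g / 30.068 g/mol = 9.94828 mol.
From the equation the C2H6:CO2 mole ratio is 2:4, so n(CO2) = 9.94828 × 4/2 = 19.8966 mol.
Mass of CO2 = 19.8966 mol × 44.01 g/mol = 875.647 g.
Actual mass collected = 875.647 g × 0.576 = 504.373 g.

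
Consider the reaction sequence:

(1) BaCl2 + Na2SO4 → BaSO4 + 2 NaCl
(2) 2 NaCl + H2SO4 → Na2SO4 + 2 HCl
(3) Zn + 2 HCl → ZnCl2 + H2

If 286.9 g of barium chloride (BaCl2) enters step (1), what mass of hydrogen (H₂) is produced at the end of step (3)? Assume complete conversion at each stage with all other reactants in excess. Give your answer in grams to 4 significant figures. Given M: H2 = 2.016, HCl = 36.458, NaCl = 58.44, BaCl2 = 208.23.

2.778 g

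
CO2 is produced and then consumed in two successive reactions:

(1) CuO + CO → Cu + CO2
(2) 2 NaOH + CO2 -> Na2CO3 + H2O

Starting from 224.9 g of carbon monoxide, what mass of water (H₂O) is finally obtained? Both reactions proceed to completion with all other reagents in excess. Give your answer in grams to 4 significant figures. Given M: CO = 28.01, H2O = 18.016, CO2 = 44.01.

144.7 g

n(CO) = 224.90 / 28.01 = 8.0293 mol.
Step 1 gives a 1:1 ratio of CO to CO2, so n(CO2) = 8.0293 mol.
In step 2 the CO2:H2O ratio is 1:1, so n(H2O) = 8.0293 mol.
Mass of H2O = 8.0293 × 18.016 = 144.66 g.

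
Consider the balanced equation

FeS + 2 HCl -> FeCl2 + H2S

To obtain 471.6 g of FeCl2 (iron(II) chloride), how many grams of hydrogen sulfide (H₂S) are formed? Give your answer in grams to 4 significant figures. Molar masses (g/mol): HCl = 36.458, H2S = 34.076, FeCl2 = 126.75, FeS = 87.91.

n(FeCl2) = 471.60 g / 126.75 g/mol = 3.7207 mol.
From the equation the FeCl2:H2S mole ratio is 1:1, so n(H2S) = 3.7207 × 1/1 = 3.7207 mol.
Mass of H2S = 3.7207 mol × 34.076 g/mol = 126.79 g.

126.8 g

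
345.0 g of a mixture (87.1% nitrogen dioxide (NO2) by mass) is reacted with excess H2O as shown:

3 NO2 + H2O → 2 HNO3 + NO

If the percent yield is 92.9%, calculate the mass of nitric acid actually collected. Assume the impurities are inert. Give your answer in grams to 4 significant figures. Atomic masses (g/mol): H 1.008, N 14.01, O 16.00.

Pure NO2 available = 345.0 g × 0.871 = 300.49 g.
M(NO2) = 14.01 + 2(16.00) = 46.01 g/mol.
M(HNO3) = 1.008 + 14.01 + 3(16.00) = 63.018 g/mol.
n(NO2) = 300.49 g / 46.01 g/mol = 6.5311 mol.
From the equation the NO2:HNO3 mole ratio is 3:2, so n(HNO3) = 6.5311 × 2/3 = 4.3541 mol.
Mass of HNO3 = 4.3541 mol × 63.018 g/mol = 274.38 g.
Actual mass collected = 274.38 g × 0.929 = 254.90 g.

254.9 g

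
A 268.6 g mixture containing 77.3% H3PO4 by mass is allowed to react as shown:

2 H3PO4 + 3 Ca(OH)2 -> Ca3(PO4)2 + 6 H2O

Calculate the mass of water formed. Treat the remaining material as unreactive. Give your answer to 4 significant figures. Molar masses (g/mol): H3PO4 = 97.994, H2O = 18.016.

Mass of pure H3PO4 = 268.6 g × 0.773 = 207.63 g.
n(H3PO4) = 207.63 g / 97.994 g/mol = 2.1188 mol.
From the equation the H3PO4:H2O mole ratio is 2:6, so n(H2O) = 2.1188 × 6/2 = 6.3563 mol.
Mass of H2O = 6.3563 mol × 18.016 g/mol = 114.52 g.

114.5 g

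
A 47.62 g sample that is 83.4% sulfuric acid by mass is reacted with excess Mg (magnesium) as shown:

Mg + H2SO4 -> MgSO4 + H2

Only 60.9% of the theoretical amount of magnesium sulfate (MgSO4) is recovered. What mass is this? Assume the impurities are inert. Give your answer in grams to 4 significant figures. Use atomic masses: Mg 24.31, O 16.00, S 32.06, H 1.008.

29.68 g

Pure H2SO4 available = 47.62 g × 0.834 = 39.715 g.
M(H2SO4) = 2(1.008) + 32.06 + 4(16.00) = 98.076 g/mol.
M(MgSO4) = 24.31 + 32.06 + 4(16.00) = 120.37 g/mol.
n(H2SO4) = 39.715 g / 98.076 g/mol = 0.40494 mol.
From the equation the H2SO4:MgSO4 mole ratio is 1:1, so n(MgSO4) = 0.40494 × 1/1 = 0.40494 mol.
Mass of MgSO4 = 0.40494 mol × 120.37 g/mol = 48.743 g.
Actual mass collected = 48.743 g × 0.609 = 29.684 g.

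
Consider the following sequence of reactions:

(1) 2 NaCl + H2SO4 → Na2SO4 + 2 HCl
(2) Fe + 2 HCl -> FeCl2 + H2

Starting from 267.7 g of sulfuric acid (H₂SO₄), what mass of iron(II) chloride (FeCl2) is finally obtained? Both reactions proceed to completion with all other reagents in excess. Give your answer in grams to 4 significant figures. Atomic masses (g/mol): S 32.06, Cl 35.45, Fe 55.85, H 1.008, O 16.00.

M(H2SO4) = 2(1.008) + 32.06 + 4(16.00) = 98.076 g/mol.
M(FeCl2) = 55.85 + 2(35.45) = 126.75 g/mol.
n(H2SO4) = 267.70 / 98.076 = 2.7295 mol.
Step 1 gives a 1:2 ratio of H2SO4 to HCl, so n(HCl) = 5.4590 mol.
In step 2 the HCl:FeCl2 ratio is 2:1, so n(FeCl2) = 2.7295 mol.
Mass of FeCl2 = 2.7295 × 126.75 = 345.97 g.

346.0 g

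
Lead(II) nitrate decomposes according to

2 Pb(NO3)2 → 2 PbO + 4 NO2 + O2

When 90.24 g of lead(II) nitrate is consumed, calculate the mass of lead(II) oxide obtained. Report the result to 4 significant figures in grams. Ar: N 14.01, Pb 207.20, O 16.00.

60.81 g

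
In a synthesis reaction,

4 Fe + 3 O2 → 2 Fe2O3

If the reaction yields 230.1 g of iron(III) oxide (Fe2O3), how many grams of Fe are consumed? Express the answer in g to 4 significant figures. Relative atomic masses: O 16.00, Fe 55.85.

M(Fe2O3) = 2(55.85) + 3(16.00) = 159.70 g/mol.
M(Fe) = 55.85 g/mol.
n(Fe2O3) = 230.10 g / 159.70 g/mol = 1.4408 mol.
From the equation the Fe2O3:Fe mole ratio is 2:4, so n(Fe) = 1.4408 × 4/2 = 2.8817 mol.
Mass of Fe = 2.8817 mol × 55.85 g/mol = 160.94 g.

160.9 g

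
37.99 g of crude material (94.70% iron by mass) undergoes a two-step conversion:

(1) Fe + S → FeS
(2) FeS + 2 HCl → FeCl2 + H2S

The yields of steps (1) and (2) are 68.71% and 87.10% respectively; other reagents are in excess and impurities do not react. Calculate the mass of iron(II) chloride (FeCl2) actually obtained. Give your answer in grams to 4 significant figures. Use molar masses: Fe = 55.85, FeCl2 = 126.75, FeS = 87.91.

48.86 g

Pure Fe = 37.99 × 0.9470 = 35.977 g.
n(Fe) = 35.977 / 55.85 = 0.64416 mol.
Step 1 (Fe:FeS = 1:1): theoretical n(FeS) = 0.64416 mol; at 68.71% yield, n(FeS) = 0.44260 mol.
Step 2 (FeS:FeCl2 = 1:1): theoretical n(FeCl2) = 0.44260 mol, so theoretical mass = 0.44260 × 126.75 = 56.100 g.
At 87.10% yield, actual mass of FeCl2 = 56.100 × 0.8710 = 48.863 g.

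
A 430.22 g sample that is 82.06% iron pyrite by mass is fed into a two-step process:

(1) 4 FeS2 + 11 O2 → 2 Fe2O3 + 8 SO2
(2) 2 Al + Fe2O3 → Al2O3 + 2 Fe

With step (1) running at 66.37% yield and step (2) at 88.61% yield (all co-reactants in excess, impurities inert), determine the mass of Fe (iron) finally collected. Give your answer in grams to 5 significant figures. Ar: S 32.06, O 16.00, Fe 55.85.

Pure FeS2 = 430.22 × 0.8206 = 353.039 g.
M(FeS2) = 55.85 + 2(32.06) = 119.97 g/mol.
M(Fe) = 55.85 g/mol.
n(FeS2) = 353.039 / 119.97 = 2.94272 mol.
Step 1 (FeS2:Fe2O3 = 4:2): theoretical n(Fe2O3) = 1.47136 mol; at 66.37% yield, n(Fe2O3) = 0.976543 mol.
Step 2 (Fe2O3:Fe = 1:2): theoretical n(Fe) = 1.95309 mol, so theoretical mass = 1.95309 × 55.85 = 109.080 g.
At 88.61% yield, actual mass of Fe = 109.080 × 0.8861 = 96.6556 g.

96.656 g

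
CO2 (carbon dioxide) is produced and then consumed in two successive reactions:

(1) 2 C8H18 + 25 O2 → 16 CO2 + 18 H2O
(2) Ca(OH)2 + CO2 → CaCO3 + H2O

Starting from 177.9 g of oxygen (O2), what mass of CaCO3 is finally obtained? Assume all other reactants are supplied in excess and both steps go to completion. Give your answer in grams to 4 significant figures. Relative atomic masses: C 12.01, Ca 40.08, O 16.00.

M(O2) = 2(16.00) = 32.00 g/mol.
M(CaCO3) = 40.08 + 12.01 + 3(16.00) = 100.09 g/mol.
n(O2) = 177.90 / 32.00 = 5.5594 mol.
Step 1 gives a 25:16 ratio of O2 to CO2, so n(CO2) = 3.5580 mol.
In step 2 the CO2:CaCO3 ratio is 1:1, so n(CaCO3) = 3.5580 mol.
Mass of CaCO3 = 3.5580 × 100.09 = 356.12 g.

356.1 g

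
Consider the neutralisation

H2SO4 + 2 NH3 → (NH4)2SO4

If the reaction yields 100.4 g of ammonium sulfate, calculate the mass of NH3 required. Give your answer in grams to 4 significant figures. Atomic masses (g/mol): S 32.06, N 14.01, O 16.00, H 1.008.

25.88 g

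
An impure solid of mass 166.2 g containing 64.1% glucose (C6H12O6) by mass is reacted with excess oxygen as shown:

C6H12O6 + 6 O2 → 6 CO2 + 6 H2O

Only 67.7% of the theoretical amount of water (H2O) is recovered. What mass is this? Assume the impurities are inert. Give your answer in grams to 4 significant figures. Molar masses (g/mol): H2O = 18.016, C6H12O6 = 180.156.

Pure C6H12O6 available = 166.2 g × 0.641 = 106.53 g.
n(C6H12O6) = 106.53 g / 180.156 g/mol = 0.59134 mol.
From the equation the C6H12O6:H2O mole ratio is 1:6, so n(H2O) = 0.59134 × 6/1 = 3.5481 mol.
Mass of H2O = 3.5481 mol × 18.016 g/mol = 63.922 g.
Actual mass collected = 63.922 g × 0.677 = 43.275 g.

43.28 g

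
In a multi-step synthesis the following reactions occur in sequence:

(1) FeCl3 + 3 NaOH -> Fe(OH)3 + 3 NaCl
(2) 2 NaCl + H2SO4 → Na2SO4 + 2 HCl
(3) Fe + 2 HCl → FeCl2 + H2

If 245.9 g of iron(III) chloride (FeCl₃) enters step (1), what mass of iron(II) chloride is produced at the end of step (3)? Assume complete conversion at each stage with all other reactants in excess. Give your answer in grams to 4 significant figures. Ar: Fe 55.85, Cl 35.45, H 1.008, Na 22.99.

288.2 g

M(FeCl3) = 55.85 + 3(35.45) = 162.20 g/mol.
M(FeCl2) = 55.85 + 2(35.45) = 126.75 g/mol.
n(FeCl3) = 245.9 / 162.20 = 1.5160 mol.
Reaction (1): FeCl3→NaCl ratio 1:3 ⇒ n(NaCl) = 4.5481 mol.
Reaction (2): NaCl→HCl ratio 2:2 ⇒ n(HCl) = 4.5481 mol.
Reaction (3): HCl→FeCl2 ratio 2:1 ⇒ n(FeCl2) = 2.2740 mol.
Mass of FeCl2 = 2.2740 × 126.75 = 288.24 g.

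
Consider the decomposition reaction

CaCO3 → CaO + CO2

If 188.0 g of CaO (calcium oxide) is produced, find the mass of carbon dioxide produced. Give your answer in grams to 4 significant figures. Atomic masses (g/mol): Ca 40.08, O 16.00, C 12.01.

147.5 g

M(CaO) = 40.08 + 16.00 = 56.08 g/mol.
M(CO2) = 12.01 + 2(16.00) = 44.01 g/mol.
n(CaO) = 188.00 g / 56.08 g/mol = 3.3524 mol.
From the equation the CaO:CO2 mole ratio is 1:1, so n(CO2) = 3.3524 × 1/1 = 3.3524 mol.
Mass of CO2 = 3.3524 mol × 44.01 g/mol = 147.54 g.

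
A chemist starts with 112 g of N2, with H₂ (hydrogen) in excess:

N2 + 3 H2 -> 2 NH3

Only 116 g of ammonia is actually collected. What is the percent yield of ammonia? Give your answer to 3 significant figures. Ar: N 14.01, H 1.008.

85.2 %

M(N2) = 2(14.01) = 28.02 g/mol.
M(NH3) = 14.01 + 3(1.008) = 17.034 g/mol.
n(N2) = 112.0 g / 28.02 g/mol = 3.997 mol.
From the equation the N2:NH3 mole ratio is 1:2, so n(NH3) = 3.997 × 2/1 = 7.994 mol.
Mass of NH3 = 7.994 mol × 17.034 g/mol = 136.2 g.
This is the theoretical yield. Percent yield = 116 g / 136.2 g × 100% = 85.18%.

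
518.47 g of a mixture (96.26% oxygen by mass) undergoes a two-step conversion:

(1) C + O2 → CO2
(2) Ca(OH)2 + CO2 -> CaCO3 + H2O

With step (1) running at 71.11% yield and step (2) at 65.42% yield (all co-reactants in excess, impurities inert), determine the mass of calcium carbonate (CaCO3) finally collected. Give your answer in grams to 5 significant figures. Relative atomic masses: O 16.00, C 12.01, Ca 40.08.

Pure O2 = 518.47 × 0.9626 = 499.079 g.
M(O2) = 2(16.00) = 32.00 g/mol.
M(CaCO3) = 40.08 + 12.01 + 3(16.00) = 100.09 g/mol.
n(O2) = 499.079 / 32.00 = 15.5962 mol.
Step 1 (O2:CO2 = 1:1): theoretical n(CO2) = 15.5962 mol; at 71.11% yield, n(CO2) = 11.0905 mol.
Step 2 (CO2:CaCO3 = 1:1): theoretical n(CaCO3) = 11.0905 mol, so theoretical mass = 11.0905 × 100.09 = 1110.05 g.
At 65.42% yield, actual mass of CaCO3 = 1110.05 × 0.6542 = 726.192 g.

726.19 g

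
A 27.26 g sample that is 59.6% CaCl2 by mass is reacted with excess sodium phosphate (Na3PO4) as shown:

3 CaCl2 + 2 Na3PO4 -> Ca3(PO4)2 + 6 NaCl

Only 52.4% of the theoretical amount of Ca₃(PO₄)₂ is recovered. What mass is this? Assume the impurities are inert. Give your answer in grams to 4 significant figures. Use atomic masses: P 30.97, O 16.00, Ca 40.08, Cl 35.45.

7.931 g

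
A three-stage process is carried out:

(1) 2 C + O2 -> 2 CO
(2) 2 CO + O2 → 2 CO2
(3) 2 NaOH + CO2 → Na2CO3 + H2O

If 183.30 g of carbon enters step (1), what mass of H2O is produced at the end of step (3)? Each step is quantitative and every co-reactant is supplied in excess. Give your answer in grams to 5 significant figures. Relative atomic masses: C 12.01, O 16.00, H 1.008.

274.97 g

M(C) = 12.01 g/mol.
M(H2O) = 2(1.008) + 16.00 = 18.016 g/mol.
n(C) = 183.30 / 12.01 = 15.2623 mol.
Reaction (1): C→CO ratio 2:2 ⇒ n(CO) = 15.2623 mol.
Reaction (2): CO→CO2 ratio 2:2 ⇒ n(CO2) = 15.2623 mol.
Reaction (3): CO2→H2O ratio 1:1 ⇒ n(H2O) = 15.2623 mol.
Mass of H2O = 15.2623 × 18.016 = 274.965 g.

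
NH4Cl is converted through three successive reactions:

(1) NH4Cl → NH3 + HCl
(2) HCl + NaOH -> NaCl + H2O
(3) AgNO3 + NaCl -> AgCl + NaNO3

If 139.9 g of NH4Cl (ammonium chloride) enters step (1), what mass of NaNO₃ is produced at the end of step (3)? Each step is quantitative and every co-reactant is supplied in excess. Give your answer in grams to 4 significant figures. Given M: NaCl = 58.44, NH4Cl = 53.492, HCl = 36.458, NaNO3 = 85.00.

222.3 g

n(NH4Cl) = 139.9 / 53.492 = 2.6153 mol.
Reaction (1): NH4Cl→HCl ratio 1:1 ⇒ n(HCl) = 2.6153 mol.
Reaction (2): HCl→NaCl ratio 1:1 ⇒ n(NaCl) = 2.6153 mol.
Reaction (3): NaCl→NaNO3 ratio 1:1 ⇒ n(NaNO3) = 2.6153 mol.
Mass of NaNO3 = 2.6153 × 85.00 = 222.30 g.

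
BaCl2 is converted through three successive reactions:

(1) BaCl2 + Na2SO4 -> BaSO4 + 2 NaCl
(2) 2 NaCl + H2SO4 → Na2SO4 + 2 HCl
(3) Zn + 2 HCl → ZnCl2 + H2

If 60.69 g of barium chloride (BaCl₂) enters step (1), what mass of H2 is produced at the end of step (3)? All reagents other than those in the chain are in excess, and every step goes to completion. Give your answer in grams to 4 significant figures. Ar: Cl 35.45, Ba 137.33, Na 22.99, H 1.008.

0.5876 g

M(BaCl2) = 137.33 + 2(35.45) = 208.23 g/mol.
M(H2) = 2(1.008) = 2.016 g/mol.
n(BaCl2) = 60.69 / 208.23 = 0.29146 mol.
Reaction (1): BaCl2→NaCl ratio 1:2 ⇒ n(NaCl) = 0.58291 mol.
Reaction (2): NaCl→HCl ratio 2:2 ⇒ n(HCl) = 0.58291 mol.
Reaction (3): HCl→H2 ratio 2:1 ⇒ n(H2) = 0.29146 mol.
Mass of H2 = 0.29146 × 2.016 = 0.58758 g.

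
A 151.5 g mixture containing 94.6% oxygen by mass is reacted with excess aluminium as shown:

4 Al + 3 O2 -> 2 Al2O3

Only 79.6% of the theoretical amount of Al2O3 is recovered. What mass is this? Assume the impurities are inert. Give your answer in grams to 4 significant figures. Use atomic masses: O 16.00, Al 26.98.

Pure O2 available = 151.5 g × 0.946 = 143.32 g.
M(O2) = 2(16.00) = 32.00 g/mol.
M(Al2O3) = 2(26.98) + 3(16.00) = 101.96 g/mol.
n(O2) = 143.32 g / 32.00 g/mol = 4.4787 mol.
From the equation the O2:Al2O3 mole ratio is 3:2, so n(Al2O3) = 4.4787 × 2/3 = 2.9858 mol.
Mass of Al2O3 = 2.9858 mol × 101.96 g/mol = 304.43 g.
Actual mass collected = 304.43 g × 0.796 = 242.33 g.

242.3 g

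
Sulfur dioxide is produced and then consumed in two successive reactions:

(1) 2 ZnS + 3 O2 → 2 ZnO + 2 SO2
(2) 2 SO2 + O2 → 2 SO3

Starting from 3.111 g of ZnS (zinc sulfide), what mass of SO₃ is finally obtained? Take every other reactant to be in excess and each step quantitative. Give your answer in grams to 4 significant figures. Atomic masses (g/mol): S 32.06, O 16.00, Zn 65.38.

2.556 g

M(ZnS) = 65.38 + 32.06 = 97.44 g/mol.
M(SO3) = 32.06 + 3(16.00) = 80.06 g/mol.
n(ZnS) = 3.1110 / 97.44 = 0.031927 mol.
Step 1 gives a 2:2 ratio of ZnS to SO2, so n(SO2) = 0.031927 mol.
In step 2 the SO2:SO3 ratio is 2:2, so n(SO3) = 0.031927 mol.
Mass of SO3 = 0.031927 × 80.06 = 2.5561 g.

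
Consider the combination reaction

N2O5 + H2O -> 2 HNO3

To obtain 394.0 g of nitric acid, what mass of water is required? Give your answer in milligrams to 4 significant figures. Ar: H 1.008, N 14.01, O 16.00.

56320 mg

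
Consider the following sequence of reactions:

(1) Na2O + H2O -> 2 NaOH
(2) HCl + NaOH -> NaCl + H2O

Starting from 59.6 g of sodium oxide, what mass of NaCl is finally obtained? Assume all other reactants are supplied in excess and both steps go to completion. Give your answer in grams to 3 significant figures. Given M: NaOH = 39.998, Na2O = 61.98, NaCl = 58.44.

112 g

n(Na2O) = 59.60 / 61.98 = 0.9616 mol.
Step 1 gives a 1:2 ratio of Na2O to NaOH, so n(NaOH) = 1.923 mol.
In step 2 the NaOH:NaCl ratio is 1:1, so n(NaCl) = 1.923 mol.
Mass of NaCl = 1.923 × 58.44 = 112.4 g.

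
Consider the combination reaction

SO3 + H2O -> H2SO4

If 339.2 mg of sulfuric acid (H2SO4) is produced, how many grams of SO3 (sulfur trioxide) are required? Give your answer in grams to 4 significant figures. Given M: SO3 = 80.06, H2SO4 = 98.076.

0.2769 g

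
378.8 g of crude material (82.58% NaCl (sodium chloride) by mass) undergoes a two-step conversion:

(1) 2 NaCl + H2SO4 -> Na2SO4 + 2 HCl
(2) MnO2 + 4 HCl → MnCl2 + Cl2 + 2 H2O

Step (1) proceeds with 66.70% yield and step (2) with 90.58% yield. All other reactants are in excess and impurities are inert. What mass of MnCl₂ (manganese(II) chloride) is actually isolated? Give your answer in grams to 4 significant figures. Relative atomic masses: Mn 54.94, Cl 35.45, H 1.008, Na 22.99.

Pure NaCl = 378.8 × 0.8258 = 312.81 g.
M(NaCl) = 22.99 + 35.45 = 58.44 g/mol.
M(MnCl2) = 54.94 + 2(35.45) = 125.84 g/mol.
n(NaCl) = 312.81 / 58.44 = 5.3527 mol.
Step 1 (NaCl:HCl = 2:2): theoretical n(HCl) = 5.3527 mol; at 66.70% yield, n(HCl) = 3.5703 mol.
Step 2 (HCl:MnCl2 = 4:1): theoretical n(MnCl2) = 0.89257 mol, so theoretical mass = 0.89257 × 125.84 = 112.32 g.
At 90.58% yield, actual mass of MnCl2 = 112.32 × 0.9058 = 101.74 g.

101.7 g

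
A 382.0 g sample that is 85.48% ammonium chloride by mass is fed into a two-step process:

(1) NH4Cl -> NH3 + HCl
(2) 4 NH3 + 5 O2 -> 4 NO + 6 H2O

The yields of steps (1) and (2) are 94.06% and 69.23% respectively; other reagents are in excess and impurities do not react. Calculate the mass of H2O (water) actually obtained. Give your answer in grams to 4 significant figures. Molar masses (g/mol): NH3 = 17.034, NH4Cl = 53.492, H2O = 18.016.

107.4 g

Pure NH4Cl = 382.0 × 0.8548 = 326.53 g.
n(NH4Cl) = 326.53 / 53.492 = 6.1043 mol.
Step 1 (NH4Cl:NH3 = 1:1): theoretical n(NH3) = 6.1043 mol; at 94.06% yield, n(NH3) = 5.7417 mol.
Step 2 (NH3:H2O = 4:6): theoretical n(H2O) = 8.6126 mol, so theoretical mass = 8.6126 × 18.016 = 155.16 g.
At 69.23% yield, actual mass of H2O = 155.16 × 0.6923 = 107.42 g.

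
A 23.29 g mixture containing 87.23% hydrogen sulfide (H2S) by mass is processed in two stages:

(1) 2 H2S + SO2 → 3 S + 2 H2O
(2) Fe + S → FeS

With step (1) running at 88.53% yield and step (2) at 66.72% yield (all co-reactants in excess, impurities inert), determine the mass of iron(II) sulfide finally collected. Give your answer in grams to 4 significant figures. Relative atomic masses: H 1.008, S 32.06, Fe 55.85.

Pure H2S = 23.29 × 0.8723 = 20.316 g.
M(H2S) = 2(1.008) + 32.06 = 34.076 g/mol.
M(FeS) = 55.85 + 32.06 = 87.91 g/mol.
n(H2S) = 20.316 / 34.076 = 0.59619 mol.
Step 1 (H2S:S = 2:3): theoretical n(S) = 0.89429 mol; at 88.53% yield, n(S) = 0.79171 mol.
Step 2 (S:FeS = 1:1): theoretical n(FeS) = 0.79171 mol, so theoretical mass = 0.79171 × 87.91 = 69.600 g.
At 66.72% yield, actual mass of FeS = 69.600 × 0.6672 = 46.437 g.

46.44 g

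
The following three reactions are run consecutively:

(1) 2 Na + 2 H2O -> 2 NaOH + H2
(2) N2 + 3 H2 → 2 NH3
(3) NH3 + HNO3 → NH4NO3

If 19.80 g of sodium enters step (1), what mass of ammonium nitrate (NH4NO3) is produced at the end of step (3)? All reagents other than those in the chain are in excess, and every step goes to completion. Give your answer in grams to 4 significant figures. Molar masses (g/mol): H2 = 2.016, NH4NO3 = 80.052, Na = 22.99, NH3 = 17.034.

22.98 g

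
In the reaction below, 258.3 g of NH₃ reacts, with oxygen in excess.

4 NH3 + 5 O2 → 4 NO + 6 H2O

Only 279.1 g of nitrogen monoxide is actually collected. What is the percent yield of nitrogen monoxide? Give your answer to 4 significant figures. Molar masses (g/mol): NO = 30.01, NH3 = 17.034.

n(NH3) = 258.30 g / 17.034 g/mol = 15.164 mol.
From the equation the NH3:NO mole ratio is 4:4, so n(NO) = 15.164 × 4/4 = 15.164 mol.
Mass of NO = 15.164 mol × 30.01 g/mol = 455.07 g.
This is the theoretical yield. Percent yield = 279.1 g / 455.07 g × 100% = 61.332%.

61.33 %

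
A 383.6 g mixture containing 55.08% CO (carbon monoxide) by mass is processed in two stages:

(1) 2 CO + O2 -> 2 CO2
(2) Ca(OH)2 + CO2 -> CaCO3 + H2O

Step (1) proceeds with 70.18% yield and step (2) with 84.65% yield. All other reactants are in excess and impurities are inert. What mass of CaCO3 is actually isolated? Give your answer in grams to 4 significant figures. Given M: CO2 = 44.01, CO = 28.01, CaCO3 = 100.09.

448.5 g

Pure CO = 383.6 × 0.5508 = 211.29 g.
n(CO) = 211.29 / 28.01 = 7.5433 mol.
Step 1 (CO:CO2 = 2:2): theoretical n(CO2) = 7.5433 mol; at 70.18% yield, n(CO2) = 5.2939 mol.
Step 2 (CO2:CaCO3 = 1:1): theoretical n(CaCO3) = 5.2939 mol, so theoretical mass = 5.2939 × 100.09 = 529.86 g.
At 84.65% yield, actual mass of CaCO3 = 529.86 × 0.8465 = 448.53 g.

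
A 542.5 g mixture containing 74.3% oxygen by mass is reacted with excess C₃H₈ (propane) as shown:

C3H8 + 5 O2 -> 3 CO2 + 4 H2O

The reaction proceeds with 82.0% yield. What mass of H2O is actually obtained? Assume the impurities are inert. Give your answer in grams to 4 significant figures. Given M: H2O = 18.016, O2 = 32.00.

Pure O2 available = 542.5 g × 0.743 = 403.08 g.
n(O2) = 403.08 g / 32.00 g/mol = 12.596 mol.
From the equation the O2:H2O mole ratio is 5:4, so n(H2O) = 12.596 × 4/5 = 10.077 mol.
Mass of H2O = 10.077 mol × 18.016 g/mol = 181.55 g.
Actual mass collected = 181.55 g × 0.820 = 148.87 g.

148.9 g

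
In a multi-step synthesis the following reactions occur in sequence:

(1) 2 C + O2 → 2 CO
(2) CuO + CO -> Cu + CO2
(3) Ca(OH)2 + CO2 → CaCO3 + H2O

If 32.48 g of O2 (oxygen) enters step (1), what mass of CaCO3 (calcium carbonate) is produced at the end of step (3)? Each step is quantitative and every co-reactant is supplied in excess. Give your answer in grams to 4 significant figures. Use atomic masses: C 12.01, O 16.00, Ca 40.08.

203.2 g

M(O2) = 2(16.00) = 32.00 g/mol.
M(CaCO3) = 40.08 + 12.01 + 3(16.00) = 100.09 g/mol.
n(O2) = 32.48 / 32.00 = 1.0150 mol.
Reaction (1): O2→CO ratio 1:2 ⇒ n(CO) = 2.0300 mol.
Reaction (2): CO→CO2 ratio 1:1 ⇒ n(CO2) = 2.0300 mol.
Reaction (3): CO2→CaCO3 ratio 1:1 ⇒ n(CaCO3) = 2.0300 mol.
Mass of CaCO3 = 2.0300 × 100.09 = 203.18 g.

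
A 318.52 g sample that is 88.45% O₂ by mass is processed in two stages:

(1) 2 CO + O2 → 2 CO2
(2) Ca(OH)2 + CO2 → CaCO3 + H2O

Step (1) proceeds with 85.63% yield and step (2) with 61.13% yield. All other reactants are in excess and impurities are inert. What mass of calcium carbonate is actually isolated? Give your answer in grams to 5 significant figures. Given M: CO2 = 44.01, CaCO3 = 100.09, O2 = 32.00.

Pure O2 = 318.52 × 0.8845 = 281.731 g.
n(O2) = 281.731 / 32.00 = 8.80409 mol.
Step 1 (O2:CO2 = 1:2): theoretical n(CO2) = 17.6082 mol; at 85.63% yield, n(CO2) = 15.0779 mol.
Step 2 (CO2:CaCO3 = 1:1): theoretical n(CaCO3) = 15.0779 mol, so theoretical mass = 15.0779 × 100.09 = 1509.15 g.
At 61.13% yield, actual mass of CaCO3 = 1509.15 × 0.6113 = 922.541 g.

922.54 g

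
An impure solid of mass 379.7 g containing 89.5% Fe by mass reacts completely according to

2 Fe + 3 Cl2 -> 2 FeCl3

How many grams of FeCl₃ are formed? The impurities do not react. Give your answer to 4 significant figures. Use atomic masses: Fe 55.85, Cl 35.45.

986.9 g

Mass of pure Fe = 379.7 g × 0.895 = 339.83 g.
M(Fe) = 55.85 g/mol.
M(FeCl3) = 55.85 + 3(35.45) = 162.20 g/mol.
n(Fe) = 339.83 g / 55.85 g/mol = 6.0847 mol.
From the equation the Fe:FeCl3 mole ratio is 2:2, so n(FeCl3) = 6.0847 × 2/2 = 6.0847 mol.
Mass of FeCl3 = 6.0847 mol × 162.20 g/mol = 986.94 g.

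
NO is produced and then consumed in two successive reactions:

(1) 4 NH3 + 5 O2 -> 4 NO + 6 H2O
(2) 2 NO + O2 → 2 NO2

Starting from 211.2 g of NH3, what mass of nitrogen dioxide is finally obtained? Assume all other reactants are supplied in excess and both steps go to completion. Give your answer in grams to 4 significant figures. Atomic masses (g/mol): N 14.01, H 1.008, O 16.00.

M(NH3) = 14.01 + 3(1.008) = 17.034 g/mol.
M(NO2) = 14.01 + 2(16.00) = 46.01 g/mol.
n(NH3) = 211.20 / 17.034 = 12.399 mol.
Step 1 gives a 4:4 ratio of NH3 to NO, so n(NO) = 12.399 mol.
In step 2 the NO:NO2 ratio is 2:2, so n(NO2) = 12.399 mol.
Mass of NO2 = 12.399 × 46.01 = 570.47 g.

570.5 g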